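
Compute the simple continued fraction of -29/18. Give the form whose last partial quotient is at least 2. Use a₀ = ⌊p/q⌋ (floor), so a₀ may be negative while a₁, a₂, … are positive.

[-2; 2, 1, 1, 3]

-29 = -2×18 + 7
18 = 2×7 + 4
7 = 1×4 + 3
4 = 1×3 + 1
3 = 3×1 + 0  (stop)
So -29/18 = [-2; 2, 1, 1, 3].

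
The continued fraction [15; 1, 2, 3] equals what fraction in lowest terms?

Fold from the inside: start with 3/1.
  2 + 1/3 = 7/3
  1 + 3/7 = 10/7
  15 + 7/10 = 157/10

157/10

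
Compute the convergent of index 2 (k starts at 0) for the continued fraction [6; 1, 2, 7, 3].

Using pₖ = aₖpₖ₋₁ + pₖ₋₂, qₖ = aₖqₖ₋₁ + qₖ₋₂ (with p₋₁=1, p₋₂=0, q₋₁=0, q₋₂=1):
  k=0: a=6, p=6, q=1
  k=1: a=1, p=7, q=1
  k=2: a=2, p=20, q=3

20/3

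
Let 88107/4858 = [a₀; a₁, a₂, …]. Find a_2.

88107 = 18·4858 + 663   →  a_0 = 18
4858 = 7·663 + 217   →  a_1 = 7
663 = 3·217 + 12   →  a_2 = 3

3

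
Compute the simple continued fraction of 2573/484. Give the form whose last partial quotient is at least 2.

[5; 3, 6, 8, 3]

2573 = 5*484 + 153
484 = 3*153 + 25
153 = 6*25 + 3
25 = 8*3 + 1
3 = 3*1 + 0  (stop)
So 2573/484 = [5; 3, 6, 8, 3].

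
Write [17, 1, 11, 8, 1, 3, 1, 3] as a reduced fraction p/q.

Fold from the inside: start with 3/1.
  1 + 1/3 = 4/3
  3 + 3/4 = 15/4
  1 + 4/15 = 19/15
  8 + 15/19 = 167/19
  11 + 19/167 = 1856/167
  1 + 167/1856 = 2023/1856
  17 + 1856/2023 = 36247/2023

36247/2023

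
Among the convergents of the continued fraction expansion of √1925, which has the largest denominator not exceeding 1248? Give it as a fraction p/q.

√1925 = [43; 1, 6, 1, 86, …] (period length 4).
Convergents:
  p_0/q_0 = 43/1
  p_1/q_1 = 44/1
  p_2/q_2 = 307/7
  p_3/q_3 = 351/8
  p_4/q_4 = 30493/695
  p_5/q_5 = 30844/703
  p_6/q_6 = 215557/4913
q_5 = 703 ≤ 1248 < 4913 = q_6, so the answer is 30844/703.

30844/703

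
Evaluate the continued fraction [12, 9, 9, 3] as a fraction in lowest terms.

Fold from the inside: start with 3/1.
  9 + 1/3 = 28/3
  9 + 3/28 = 255/28
  12 + 28/255 = 3088/255

3088/255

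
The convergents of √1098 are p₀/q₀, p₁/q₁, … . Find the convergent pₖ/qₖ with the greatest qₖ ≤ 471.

5600/169

√1098 = [33; 7, 2, 1, 6, 1, 2, 7, 66, …] (period length 8).
Convergents:
  p_0/q_0 = 33/1
  p_1/q_1 = 232/7
  p_2/q_2 = 497/15
  p_3/q_3 = 729/22
  p_4/q_4 = 4871/147
  p_5/q_5 = 5600/169
  p_6/q_6 = 16071/485
q_5 = 169 ≤ 471 < 485 = q_6, so the answer is 5600/169.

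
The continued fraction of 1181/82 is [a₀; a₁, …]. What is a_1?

1181 = 14·82 + 33   →  a_0 = 14
82 = 2·33 + 16   →  a_1 = 2

2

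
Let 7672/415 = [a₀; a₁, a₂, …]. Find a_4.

1

7672 = 18·415 + 202   →  a_0 = 18
415 = 2·202 + 11   →  a_1 = 2
202 = 18·11 + 4   →  a_2 = 18
11 = 2·4 + 3   →  a_3 = 2
4 = 1·3 + 1   →  a_4 = 1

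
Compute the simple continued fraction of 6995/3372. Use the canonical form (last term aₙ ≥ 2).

[2; 13, 2, 3, 3, 3, 3]

6995 = 2·3372 + 251
3372 = 13·251 + 109
251 = 2·109 + 33
109 = 3·33 + 10
33 = 3·10 + 3
10 = 3·3 + 1
3 = 3·1 + 0  (stop)
So 6995/3372 = [2; 13, 2, 3, 3, 3, 3].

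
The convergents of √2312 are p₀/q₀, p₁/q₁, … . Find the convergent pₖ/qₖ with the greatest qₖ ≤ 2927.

55440/1153

√2312 = [48; 12, 96, …] (period length 2).
Convergents:
  p_0/q_0 = 48/1
  p_1/q_1 = 577/12
  p_2/q_2 = 55440/1153
  p_3/q_3 = 665857/13848
q_2 = 1153 ≤ 2927 < 13848 = q_3, so the answer is 55440/1153.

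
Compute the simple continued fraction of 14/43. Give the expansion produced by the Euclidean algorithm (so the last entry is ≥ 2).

[0; 3, 14]

14 = 0*43 + 14
43 = 3*14 + 1
14 = 14*1 + 0  (stop)
So 14/43 = [0; 3, 14].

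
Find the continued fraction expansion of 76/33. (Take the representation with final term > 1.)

[2; 3, 3, 3]

76 = 2*33 + 10
33 = 3*10 + 3
10 = 3*3 + 1
3 = 3*1 + 0  (stop)
So 76/33 = [2; 3, 3, 3].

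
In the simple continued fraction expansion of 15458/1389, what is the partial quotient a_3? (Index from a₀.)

3

15458 = 11·1389 + 179   →  a_0 = 11
1389 = 7·179 + 136   →  a_1 = 7
179 = 1·136 + 43   →  a_2 = 1
136 = 3·43 + 7   →  a_3 = 3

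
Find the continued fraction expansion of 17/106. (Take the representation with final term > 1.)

[0; 6, 4, 4]

17 = 0*106 + 17
106 = 6*17 + 4
17 = 4*4 + 1
4 = 4*1 + 0  (stop)
So 17/106 = [0; 6, 4, 4].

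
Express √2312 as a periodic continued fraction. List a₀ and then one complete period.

[48; 12, 96]

a₀ = ⌊√2312⌋ = 48.
With m₀=0, d₀=1 and mₖ₊₁ = dₖaₖ − mₖ, dₖ₊₁ = (n − mₖ₊₁²)/dₖ, aₖ₊₁ = ⌊(a₀+mₖ₊₁)/dₖ₊₁⌋:
  k=1: m=48, d=8, a=12
  k=2: m=48, d=1, a=96
d=1 and a=2a₀=96 at k=2, so the next step gives (m, d) = (48, 8) again — its k=1 value — and the period has length 2.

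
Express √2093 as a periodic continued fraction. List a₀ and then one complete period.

[45; 1, 2, 1, 90]

a₀ = ⌊√2093⌋ = 45.
With m₀=0, d₀=1 and mₖ₊₁ = dₖaₖ − mₖ, dₖ₊₁ = (n − mₖ₊₁²)/dₖ, aₖ₊₁ = ⌊(a₀+mₖ₊₁)/dₖ₊₁⌋:
  k=1: m=45, d=68, a=1
  k=2: m=23, d=23, a=2
  k=3: m=23, d=68, a=1
  k=4: m=45, d=1, a=90
d=1 and a=2a₀=90 at k=4, so the next step gives (m, d) = (45, 68) again — its k=1 value — and the period has length 4.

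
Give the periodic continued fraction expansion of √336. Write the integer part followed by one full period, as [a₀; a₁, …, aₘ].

a₀ = ⌊√336⌋ = 18.
With m₀=0, d₀=1 and mₖ₊₁ = dₖaₖ − mₖ, dₖ₊₁ = (n − mₖ₊₁²)/dₖ, aₖ₊₁ = ⌊(a₀+mₖ₊₁)/dₖ₊₁⌋:
  k=1: m=18, d=12, a=3
  k=2: m=18, d=1, a=36
d=1 and a=2a₀=36 at k=2, so the next step gives (m, d) = (18, 12) again — its k=1 value — and the period has length 2.

[18; 3, 36]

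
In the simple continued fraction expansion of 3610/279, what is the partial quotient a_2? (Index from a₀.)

3610 = 12·279 + 262   →  a_0 = 12
279 = 1·262 + 17   →  a_1 = 1
262 = 15·17 + 7   →  a_2 = 15

15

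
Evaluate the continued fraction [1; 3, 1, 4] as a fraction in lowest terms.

Fold from the inside: start with 4/1.
  1 + 1/4 = 5/4
  3 + 4/5 = 19/5
  1 + 5/19 = 24/19

24/19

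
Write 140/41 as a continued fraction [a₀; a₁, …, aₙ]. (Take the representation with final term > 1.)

[3; 2, 2, 2, 3]

140 = 3×41 + 17
41 = 2×17 + 7
17 = 2×7 + 3
7 = 2×3 + 1
3 = 3×1 + 0  (stop)
So 140/41 = [3; 2, 2, 2, 3].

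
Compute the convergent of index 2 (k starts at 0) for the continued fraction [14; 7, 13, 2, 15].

Using pₖ = aₖpₖ₋₁ + pₖ₋₂, qₖ = aₖqₖ₋₁ + qₖ₋₂ (with p₋₁=1, p₋₂=0, q₋₁=0, q₋₂=1):
  k=0: a=14, p=14, q=1
  k=1: a=7, p=99, q=7
  k=2: a=13, p=1301, q=92

1301/92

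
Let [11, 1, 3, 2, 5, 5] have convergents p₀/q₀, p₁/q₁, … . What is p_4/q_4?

Using pₖ = aₖpₖ₋₁ + pₖ₋₂, qₖ = aₖqₖ₋₁ + qₖ₋₂ (with p₋₁=1, p₋₂=0, q₋₁=0, q₋₂=1):
  k=0: a=11, p=11, q=1
  k=1: a=1, p=12, q=1
  k=2: a=3, p=47, q=4
  k=3: a=2, p=106, q=9
  k=4: a=5, p=577, q=49

577/49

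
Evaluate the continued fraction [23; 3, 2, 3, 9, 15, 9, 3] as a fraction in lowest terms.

Fold from the inside: start with 3/1.
  9 + 1/3 = 28/3
  15 + 3/28 = 423/28
  9 + 28/423 = 3835/423
  3 + 423/3835 = 11928/3835
  2 + 3835/11928 = 27691/11928
  3 + 11928/27691 = 95001/27691
  23 + 27691/95001 = 2212714/95001

2212714/95001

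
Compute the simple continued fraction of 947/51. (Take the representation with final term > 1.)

947 = 18×51 + 29
51 = 1×29 + 22
29 = 1×22 + 7
22 = 3×7 + 1
7 = 7×1 + 0  (stop)
So 947/51 = [18; 1, 1, 3, 7].

[18; 1, 1, 3, 7]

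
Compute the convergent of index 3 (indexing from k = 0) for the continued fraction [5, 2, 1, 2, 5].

Using pₖ = aₖpₖ₋₁ + pₖ₋₂, qₖ = aₖqₖ₋₁ + qₖ₋₂ (with p₋₁=1, p₋₂=0, q₋₁=0, q₋₂=1):
  k=0: a=5, p=5, q=1
  k=1: a=2, p=11, q=2
  k=2: a=1, p=16, q=3
  k=3: a=2, p=43, q=8

43/8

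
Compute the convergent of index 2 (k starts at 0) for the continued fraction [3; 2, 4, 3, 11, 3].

31/9

Using pₖ = aₖpₖ₋₁ + pₖ₋₂, qₖ = aₖqₖ₋₁ + qₖ₋₂ (with p₋₁=1, p₋₂=0, q₋₁=0, q₋₂=1):
  k=0: a=3, p=3, q=1
  k=1: a=2, p=7, q=2
  k=2: a=4, p=31, q=9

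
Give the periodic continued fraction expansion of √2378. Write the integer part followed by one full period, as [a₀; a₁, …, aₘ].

a₀ = ⌊√2378⌋ = 48.

[48; 1, 3, 3, 1, 96]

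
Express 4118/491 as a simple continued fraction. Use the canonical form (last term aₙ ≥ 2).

[8; 2, 1, 1, 2, 2, 7, 2]

4118 = 8×491 + 190
491 = 2×190 + 111
190 = 1×111 + 79
111 = 1×79 + 32
79 = 2×32 + 15
32 = 2×15 + 2
15 = 7×2 + 1
2 = 2×1 + 0  (stop)
So 4118/491 = [8; 2, 1, 1, 2, 2, 7, 2].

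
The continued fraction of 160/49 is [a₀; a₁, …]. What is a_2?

160 = 3·49 + 13   →  a_0 = 3
49 = 3·13 + 10   →  a_1 = 3
13 = 1·10 + 3   →  a_2 = 1

1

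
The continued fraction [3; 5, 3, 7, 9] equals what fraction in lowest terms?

Using pₖ = aₖpₖ₋₁ + pₖ₋₂ and qₖ = aₖqₖ₋₁ + qₖ₋₂:
  k=0: a=3, p=3, q=1
  k=1: a=5, p=16, q=5
  k=2: a=3, p=51, q=16
  k=3: a=7, p=373, q=117
  k=4: a=9, p=3408, q=1069

3408/1069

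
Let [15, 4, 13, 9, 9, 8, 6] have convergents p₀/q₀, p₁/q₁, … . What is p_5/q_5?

541773/35537

Using pₖ = aₖpₖ₋₁ + pₖ₋₂, qₖ = aₖqₖ₋₁ + qₖ₋₂ (with p₋₁=1, p₋₂=0, q₋₁=0, q₋₂=1):
  k=0: a=15, p=15, q=1
  k=1: a=4, p=61, q=4
  k=2: a=13, p=808, q=53
  k=3: a=9, p=7333, q=481
  k=4: a=9, p=66805, q=4382
  k=5: a=8, p=541773, q=35537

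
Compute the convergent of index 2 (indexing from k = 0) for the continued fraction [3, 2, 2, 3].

Using pₖ = aₖpₖ₋₁ + pₖ₋₂, qₖ = aₖqₖ₋₁ + qₖ₋₂ (with p₋₁=1, p₋₂=0, q₋₁=0, q₋₂=1):
  k=0: a=3, p=3, q=1
  k=1: a=2, p=7, q=2
  k=2: a=2, p=17, q=5

17/5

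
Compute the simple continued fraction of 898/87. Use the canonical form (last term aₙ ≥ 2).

[10; 3, 9, 3]

898 = 10·87 + 28
87 = 3·28 + 3
28 = 9·3 + 1
3 = 3·1 + 0  (stop)
So 898/87 = [10; 3, 9, 3].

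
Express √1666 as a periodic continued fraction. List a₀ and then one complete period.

[40; 1, 4, 2, 4, 1, 80]

a₀ = ⌊√1666⌋ = 40.
With m₀=0, d₀=1 and mₖ₊₁ = dₖaₖ − mₖ, dₖ₊₁ = (n − mₖ₊₁²)/dₖ, aₖ₊₁ = ⌊(a₀+mₖ₊₁)/dₖ₊₁⌋:
  k=1: m=40, d=66, a=1
  k=2: m=26, d=15, a=4
  k=3: m=34, d=34, a=2
  k=4: m=34, d=15, a=4
  k=5: m=26, d=66, a=1
  k=6: m=40, d=1, a=80
d=1 and a=2a₀=80 at k=6, so the next step gives (m, d) = (40, 66) again — its k=1 value — and the period has length 6.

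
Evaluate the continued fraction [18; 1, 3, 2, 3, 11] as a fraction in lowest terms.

6571/350

Using pₖ = aₖpₖ₋₁ + pₖ₋₂ and qₖ = aₖqₖ₋₁ + qₖ₋₂:
  k=0: a=18, p=18, q=1
  k=1: a=1, p=19, q=1
  k=2: a=3, p=75, q=4
  k=3: a=2, p=169, q=9
  k=4: a=3, p=582, q=31
  k=5: a=11, p=6571, q=350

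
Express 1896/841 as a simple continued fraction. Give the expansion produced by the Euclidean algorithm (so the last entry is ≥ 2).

1896 = 2×841 + 214
841 = 3×214 + 199
214 = 1×199 + 15
199 = 13×15 + 4
15 = 3×4 + 3
4 = 1×3 + 1
3 = 3×1 + 0  (stop)
So 1896/841 = [2; 3, 1, 13, 3, 1, 3].

[2; 3, 1, 13, 3, 1, 3]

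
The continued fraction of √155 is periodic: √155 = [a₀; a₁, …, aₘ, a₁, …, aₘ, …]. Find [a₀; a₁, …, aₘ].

[12; 2, 4, 2, 24]

a₀ = ⌊√155⌋ = 12.
With m₀=0, d₀=1 and mₖ₊₁ = dₖaₖ − mₖ, dₖ₊₁ = (n − mₖ₊₁²)/dₖ, aₖ₊₁ = ⌊(a₀+mₖ₊₁)/dₖ₊₁⌋:
  k=1: m=12, d=11, a=2
  k=2: m=10, d=5, a=4
  k=3: m=10, d=11, a=2
  k=4: m=12, d=1, a=24
d=1 and a=2a₀=24 at k=4, so the next step gives (m, d) = (12, 11) again — its k=1 value — and the period has length 4.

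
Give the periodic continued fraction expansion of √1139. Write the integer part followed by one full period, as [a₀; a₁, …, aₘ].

a₀ = ⌊√1139⌋ = 33.
With m₀=0, d₀=1 and mₖ₊₁ = dₖaₖ − mₖ, dₖ₊₁ = (n − mₖ₊₁²)/dₖ, aₖ₊₁ = ⌊(a₀+mₖ₊₁)/dₖ₊₁⌋:
  k=1: m=33, d=50, a=1
  k=2: m=17, d=17, a=2
  k=3: m=17, d=50, a=1
  k=4: m=33, d=1, a=66
d=1 and a=2a₀=66 at k=4, so the next step gives (m, d) = (33, 50) again — its k=1 value — and the period has length 4.

[33; 1, 2, 1, 66]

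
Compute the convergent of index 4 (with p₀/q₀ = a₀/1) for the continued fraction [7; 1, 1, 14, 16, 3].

3503/466

Using pₖ = aₖpₖ₋₁ + pₖ₋₂, qₖ = aₖqₖ₋₁ + qₖ₋₂ (with p₋₁=1, p₋₂=0, q₋₁=0, q₋₂=1):
  k=0: a=7, p=7, q=1
  k=1: a=1, p=8, q=1
  k=2: a=1, p=15, q=2
  k=3: a=14, p=218, q=29
  k=4: a=16, p=3503, q=466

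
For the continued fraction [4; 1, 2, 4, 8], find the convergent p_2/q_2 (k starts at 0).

14/3

Using pₖ = aₖpₖ₋₁ + pₖ₋₂, qₖ = aₖqₖ₋₁ + qₖ₋₂ (with p₋₁=1, p₋₂=0, q₋₁=0, q₋₂=1):
  k=0: a=4, p=4, q=1
  k=1: a=1, p=5, q=1
  k=2: a=2, p=14, q=3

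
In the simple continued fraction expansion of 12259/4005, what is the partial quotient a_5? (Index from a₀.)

12259 = 3·4005 + 244   →  a_0 = 3
4005 = 16·244 + 101   →  a_1 = 16
244 = 2·101 + 42   →  a_2 = 2
101 = 2·42 + 17   →  a_3 = 2
42 = 2·17 + 8   →  a_4 = 2
17 = 2·8 + 1   →  a_5 = 2

2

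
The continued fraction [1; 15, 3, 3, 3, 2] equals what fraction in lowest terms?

1239/1163

Using pₖ = aₖpₖ₋₁ + pₖ₋₂ and qₖ = aₖqₖ₋₁ + qₖ₋₂:
  k=0: a=1, p=1, q=1
  k=1: a=15, p=16, q=15
  k=2: a=3, p=49, q=46
  k=3: a=3, p=163, q=153
  k=4: a=3, p=538, q=505
  k=5: a=2, p=1239, q=1163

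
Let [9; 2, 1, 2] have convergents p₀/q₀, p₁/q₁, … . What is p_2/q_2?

Using pₖ = aₖpₖ₋₁ + pₖ₋₂, qₖ = aₖqₖ₋₁ + qₖ₋₂ (with p₋₁=1, p₋₂=0, q₋₁=0, q₋₂=1):
  k=0: a=9, p=9, q=1
  k=1: a=2, p=19, q=2
  k=2: a=1, p=28, q=3

28/3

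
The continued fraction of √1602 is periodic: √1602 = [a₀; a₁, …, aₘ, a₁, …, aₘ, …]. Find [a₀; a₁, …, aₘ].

[40; 40, 80]

a₀ = ⌊√1602⌋ = 40.
With m₀=0, d₀=1 and mₖ₊₁ = dₖaₖ − mₖ, dₖ₊₁ = (n − mₖ₊₁²)/dₖ, aₖ₊₁ = ⌊(a₀+mₖ₊₁)/dₖ₊₁⌋:
  k=1: m=40, d=2, a=40
  k=2: m=40, d=1, a=80
d=1 and a=2a₀=80 at k=2, so the next step gives (m, d) = (40, 2) again — its k=1 value — and the period has length 2.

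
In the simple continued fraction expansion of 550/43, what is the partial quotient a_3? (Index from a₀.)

1

550 = 12·43 + 34   →  a_0 = 12
43 = 1·34 + 9   →  a_1 = 1
34 = 3·9 + 7   →  a_2 = 3
9 = 1·7 + 2   →  a_3 = 1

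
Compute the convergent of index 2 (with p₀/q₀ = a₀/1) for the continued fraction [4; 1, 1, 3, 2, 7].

Using pₖ = aₖpₖ₋₁ + pₖ₋₂, qₖ = aₖqₖ₋₁ + qₖ₋₂ (with p₋₁=1, p₋₂=0, q₋₁=0, q₋₂=1):
  k=0: a=4, p=4, q=1
  k=1: a=1, p=5, q=1
  k=2: a=1, p=9, q=2

9/2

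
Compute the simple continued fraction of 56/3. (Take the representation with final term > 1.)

[18; 1, 2]

56 = 18×3 + 2
3 = 1×2 + 1
2 = 2×1 + 0  (stop)
So 56/3 = [18; 1, 2].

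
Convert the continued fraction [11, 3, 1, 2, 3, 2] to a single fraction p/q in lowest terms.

Using pₖ = aₖpₖ₋₁ + pₖ₋₂ and qₖ = aₖqₖ₋₁ + qₖ₋₂:
  k=0: a=11, p=11, q=1
  k=1: a=3, p=34, q=3
  k=2: a=1, p=45, q=4
  k=3: a=2, p=124, q=11
  k=4: a=3, p=417, q=37
  k=5: a=2, p=958, q=85

958/85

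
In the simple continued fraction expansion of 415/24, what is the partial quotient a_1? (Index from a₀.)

415 = 17·24 + 7   →  a_0 = 17
24 = 3·7 + 3   →  a_1 = 3

3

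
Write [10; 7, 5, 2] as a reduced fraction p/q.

Using pₖ = aₖpₖ₋₁ + pₖ₋₂ and qₖ = aₖqₖ₋₁ + qₖ₋₂:
  k=0: a=10, p=10, q=1
  k=1: a=7, p=71, q=7
  k=2: a=5, p=365, q=36
  k=3: a=2, p=801, q=79

801/79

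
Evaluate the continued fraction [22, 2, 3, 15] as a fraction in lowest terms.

2400/107

Using pₖ = aₖpₖ₋₁ + pₖ₋₂ and qₖ = aₖqₖ₋₁ + qₖ₋₂:
  k=0: a=22, p=22, q=1
  k=1: a=2, p=45, q=2
  k=2: a=3, p=157, q=7
  k=3: a=15, p=2400, q=107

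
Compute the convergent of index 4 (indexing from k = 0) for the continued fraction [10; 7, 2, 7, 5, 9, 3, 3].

Using pₖ = aₖpₖ₋₁ + pₖ₋₂, qₖ = aₖqₖ₋₁ + qₖ₋₂ (with p₋₁=1, p₋₂=0, q₋₁=0, q₋₂=1):
  k=0: a=10, p=10, q=1
  k=1: a=7, p=71, q=7
  k=2: a=2, p=152, q=15
  k=3: a=7, p=1135, q=112
  k=4: a=5, p=5827, q=575

5827/575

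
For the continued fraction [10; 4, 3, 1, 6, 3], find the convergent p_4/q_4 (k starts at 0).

1177/115

Using pₖ = aₖpₖ₋₁ + pₖ₋₂, qₖ = aₖqₖ₋₁ + qₖ₋₂ (with p₋₁=1, p₋₂=0, q₋₁=0, q₋₂=1):
  k=0: a=10, p=10, q=1
  k=1: a=4, p=41, q=4
  k=2: a=3, p=133, q=13
  k=3: a=1, p=174, q=17
  k=4: a=6, p=1177, q=115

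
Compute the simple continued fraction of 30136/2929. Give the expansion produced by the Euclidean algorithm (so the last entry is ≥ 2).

30136 = 10·2929 + 846
2929 = 3·846 + 391
846 = 2·391 + 64
391 = 6·64 + 7
64 = 9·7 + 1
7 = 7·1 + 0  (stop)
So 30136/2929 = [10; 3, 2, 6, 9, 7].

[10; 3, 2, 6, 9, 7]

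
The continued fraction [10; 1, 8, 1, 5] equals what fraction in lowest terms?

643/59

Fold from the inside: start with 5/1.
  1 + 1/5 = 6/5
  8 + 5/6 = 53/6
  1 + 6/53 = 59/53
  10 + 53/59 = 643/59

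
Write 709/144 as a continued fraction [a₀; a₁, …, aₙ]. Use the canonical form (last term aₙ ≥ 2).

709 = 4·144 + 133
144 = 1·133 + 11
133 = 12·11 + 1
11 = 11·1 + 0  (stop)
So 709/144 = [4; 1, 12, 11].

[4; 1, 12, 11]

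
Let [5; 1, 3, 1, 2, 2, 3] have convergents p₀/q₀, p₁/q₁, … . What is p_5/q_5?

191/33

Using pₖ = aₖpₖ₋₁ + pₖ₋₂, qₖ = aₖqₖ₋₁ + qₖ₋₂ (with p₋₁=1, p₋₂=0, q₋₁=0, q₋₂=1):
  k=0: a=5, p=5, q=1
  k=1: a=1, p=6, q=1
  k=2: a=3, p=23, q=4
  k=3: a=1, p=29, q=5
  k=4: a=2, p=81, q=14
  k=5: a=2, p=191, q=33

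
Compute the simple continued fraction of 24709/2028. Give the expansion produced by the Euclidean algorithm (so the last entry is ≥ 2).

[12; 5, 2, 3, 2, 7, 3]

24709 = 12*2028 + 373
2028 = 5*373 + 163
373 = 2*163 + 47
163 = 3*47 + 22
47 = 2*22 + 3
22 = 7*3 + 1
3 = 3*1 + 0  (stop)
So 24709/2028 = [12; 5, 2, 3, 2, 7, 3].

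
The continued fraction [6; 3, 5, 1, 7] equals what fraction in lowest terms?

Using pₖ = aₖpₖ₋₁ + pₖ₋₂ and qₖ = aₖqₖ₋₁ + qₖ₋₂:
  k=0: a=6, p=6, q=1
  k=1: a=3, p=19, q=3
  k=2: a=5, p=101, q=16
  k=3: a=1, p=120, q=19
  k=4: a=7, p=941, q=149

941/149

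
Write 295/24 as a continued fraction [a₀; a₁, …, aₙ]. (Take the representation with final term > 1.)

[12; 3, 2, 3]

295 = 12*24 + 7
24 = 3*7 + 3
7 = 2*3 + 1
3 = 3*1 + 0  (stop)
So 295/24 = [12; 3, 2, 3].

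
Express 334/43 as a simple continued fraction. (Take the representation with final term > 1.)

334 = 7·43 + 33
43 = 1·33 + 10
33 = 3·10 + 3
10 = 3·3 + 1
3 = 3·1 + 0  (stop)
So 334/43 = [7; 1, 3, 3, 3].

[7; 1, 3, 3, 3]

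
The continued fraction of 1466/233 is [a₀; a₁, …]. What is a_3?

2

1466 = 6·233 + 68   →  a_0 = 6
233 = 3·68 + 29   →  a_1 = 3
68 = 2·29 + 10   →  a_2 = 2
29 = 2·10 + 9   →  a_3 = 2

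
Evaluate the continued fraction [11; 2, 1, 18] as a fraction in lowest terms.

Fold from the inside: start with 18/1.
  1 + 1/18 = 19/18
  2 + 18/19 = 56/19
  11 + 19/56 = 635/56

635/56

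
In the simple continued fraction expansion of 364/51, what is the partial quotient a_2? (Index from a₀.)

364 = 7·51 + 7   →  a_0 = 7
51 = 7·7 + 2   →  a_1 = 7
7 = 3·2 + 1   →  a_2 = 3

3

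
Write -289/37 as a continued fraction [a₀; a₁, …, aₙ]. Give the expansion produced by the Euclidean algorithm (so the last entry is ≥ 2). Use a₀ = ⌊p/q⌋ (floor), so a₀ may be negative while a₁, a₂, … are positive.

-289 = -8*37 + 7
37 = 5*7 + 2
7 = 3*2 + 1
2 = 2*1 + 0  (stop)
So -289/37 = [-8; 5, 3, 2].

[-8; 5, 3, 2]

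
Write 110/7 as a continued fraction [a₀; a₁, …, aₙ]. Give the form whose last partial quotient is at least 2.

[15; 1, 2, 2]

110 = 15×7 + 5
7 = 1×5 + 2
5 = 2×2 + 1
2 = 2×1 + 0  (stop)
So 110/7 = [15; 1, 2, 2].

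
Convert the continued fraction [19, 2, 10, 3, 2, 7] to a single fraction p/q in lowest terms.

21853/1122

Fold from the inside: start with 7/1.
  2 + 1/7 = 15/7
  3 + 7/15 = 52/15
  10 + 15/52 = 535/52
  2 + 52/535 = 1122/535
  19 + 535/1122 = 21853/1122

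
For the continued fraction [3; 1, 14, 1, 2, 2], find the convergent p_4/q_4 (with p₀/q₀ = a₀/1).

185/47

Using pₖ = aₖpₖ₋₁ + pₖ₋₂, qₖ = aₖqₖ₋₁ + qₖ₋₂ (with p₋₁=1, p₋₂=0, q₋₁=0, q₋₂=1):
  k=0: a=3, p=3, q=1
  k=1: a=1, p=4, q=1
  k=2: a=14, p=59, q=15
  k=3: a=1, p=63, q=16
  k=4: a=2, p=185, q=47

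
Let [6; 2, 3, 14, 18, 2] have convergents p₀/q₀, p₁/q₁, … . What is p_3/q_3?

643/100

Using pₖ = aₖpₖ₋₁ + pₖ₋₂, qₖ = aₖqₖ₋₁ + qₖ₋₂ (with p₋₁=1, p₋₂=0, q₋₁=0, q₋₂=1):
  k=0: a=6, p=6, q=1
  k=1: a=2, p=13, q=2
  k=2: a=3, p=45, q=7
  k=3: a=14, p=643, q=100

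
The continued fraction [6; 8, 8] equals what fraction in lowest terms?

398/65

Using pₖ = aₖpₖ₋₁ + pₖ₋₂ and qₖ = aₖqₖ₋₁ + qₖ₋₂:
  k=0: a=6, p=6, q=1
  k=1: a=8, p=49, q=8
  k=2: a=8, p=398, q=65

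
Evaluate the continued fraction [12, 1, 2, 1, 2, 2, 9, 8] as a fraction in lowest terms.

Using pₖ = aₖpₖ₋₁ + pₖ₋₂ and qₖ = aₖqₖ₋₁ + qₖ₋₂:
  k=0: a=12, p=12, q=1
  k=1: a=1, p=13, q=1
  k=2: a=2, p=38, q=3
  k=3: a=1, p=51, q=4
  k=4: a=2, p=140, q=11
  k=5: a=2, p=331, q=26
  k=6: a=9, p=3119, q=245
  k=7: a=8, p=25283, q=1986

25283/1986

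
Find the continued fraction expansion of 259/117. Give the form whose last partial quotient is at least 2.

259 = 2*117 + 25
117 = 4*25 + 17
25 = 1*17 + 8
17 = 2*8 + 1
8 = 8*1 + 0  (stop)
So 259/117 = [2; 4, 1, 2, 8].

[2; 4, 1, 2, 8]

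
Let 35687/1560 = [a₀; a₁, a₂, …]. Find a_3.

12

35687 = 22·1560 + 1367   →  a_0 = 22
1560 = 1·1367 + 193   →  a_1 = 1
1367 = 7·193 + 16   →  a_2 = 7
193 = 12·16 + 1   →  a_3 = 12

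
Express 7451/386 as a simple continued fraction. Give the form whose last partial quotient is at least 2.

7451 = 19·386 + 117
386 = 3·117 + 35
117 = 3·35 + 12
35 = 2·12 + 11
12 = 1·11 + 1
11 = 11·1 + 0  (stop)
So 7451/386 = [19; 3, 3, 2, 1, 11].

[19; 3, 3, 2, 1, 11]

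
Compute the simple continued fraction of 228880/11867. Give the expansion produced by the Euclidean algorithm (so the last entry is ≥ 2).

228880 = 19×11867 + 3407
11867 = 3×3407 + 1646
3407 = 2×1646 + 115
1646 = 14×115 + 36
115 = 3×36 + 7
36 = 5×7 + 1
7 = 7×1 + 0  (stop)
So 228880/11867 = [19; 3, 2, 14, 3, 5, 7].

[19; 3, 2, 14, 3, 5, 7]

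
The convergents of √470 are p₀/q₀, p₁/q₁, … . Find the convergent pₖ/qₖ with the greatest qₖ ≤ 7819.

73862/3407

√470 = [21; 1, 2, 8, 2, 1, 42, …] (period length 6).
Convergents:
  p_0/q_0 = 21/1
  p_1/q_1 = 22/1
  p_2/q_2 = 65/3
  p_3/q_3 = 542/25
  p_4/q_4 = 1149/53
  p_5/q_5 = 1691/78
  p_6/q_6 = 72171/3329
  p_7/q_7 = 73862/3407
  p_8/q_8 = 219895/10143
q_7 = 3407 ≤ 7819 < 10143 = q_8, so the answer is 73862/3407.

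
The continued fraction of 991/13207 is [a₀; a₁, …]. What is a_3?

17

991 = 0·13207 + 991   →  a_0 = 0
13207 = 13·991 + 324   →  a_1 = 13
991 = 3·324 + 19   →  a_2 = 3
324 = 17·19 + 1   →  a_3 = 17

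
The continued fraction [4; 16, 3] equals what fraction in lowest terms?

199/49

Fold from the inside: start with 3/1.
  16 + 1/3 = 49/3
  4 + 3/49 = 199/49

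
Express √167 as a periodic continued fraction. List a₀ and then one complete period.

[12; 1, 11, 1, 24]

a₀ = ⌊√167⌋ = 12.
With m₀=0, d₀=1 and mₖ₊₁ = dₖaₖ − mₖ, dₖ₊₁ = (n − mₖ₊₁²)/dₖ, aₖ₊₁ = ⌊(a₀+mₖ₊₁)/dₖ₊₁⌋:
  k=1: m=12, d=23, a=1
  k=2: m=11, d=2, a=11
  k=3: m=11, d=23, a=1
  k=4: m=12, d=1, a=24
d=1 and a=2a₀=24 at k=4, so the next step gives (m, d) = (12, 23) again — its k=1 value — and the period has length 4.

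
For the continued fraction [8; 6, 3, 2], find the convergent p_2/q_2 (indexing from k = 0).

155/19

Using pₖ = aₖpₖ₋₁ + pₖ₋₂, qₖ = aₖqₖ₋₁ + qₖ₋₂ (with p₋₁=1, p₋₂=0, q₋₁=0, q₋₂=1):
  k=0: a=8, p=8, q=1
  k=1: a=6, p=49, q=6
  k=2: a=3, p=155, q=19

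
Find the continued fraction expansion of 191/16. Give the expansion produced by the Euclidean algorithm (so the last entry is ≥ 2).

[11; 1, 15]

191 = 11×16 + 15
16 = 1×15 + 1
15 = 15×1 + 0  (stop)
So 191/16 = [11; 1, 15].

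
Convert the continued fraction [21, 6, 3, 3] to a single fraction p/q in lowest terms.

1333/63

Fold from the inside: start with 3/1.
  3 + 1/3 = 10/3
  6 + 3/10 = 63/10
  21 + 10/63 = 1333/63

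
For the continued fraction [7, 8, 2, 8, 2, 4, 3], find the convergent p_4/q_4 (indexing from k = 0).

Using pₖ = aₖpₖ₋₁ + pₖ₋₂, qₖ = aₖqₖ₋₁ + qₖ₋₂ (with p₋₁=1, p₋₂=0, q₋₁=0, q₋₂=1):
  k=0: a=7, p=7, q=1
  k=1: a=8, p=57, q=8
  k=2: a=2, p=121, q=17
  k=3: a=8, p=1025, q=144
  k=4: a=2, p=2171, q=305

2171/305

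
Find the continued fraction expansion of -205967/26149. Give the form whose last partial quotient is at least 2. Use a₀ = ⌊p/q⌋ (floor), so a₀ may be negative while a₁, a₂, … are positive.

[-8; 8, 9, 4, 6, 2, 6]

-205967 = -8×26149 + 3225
26149 = 8×3225 + 349
3225 = 9×349 + 84
349 = 4×84 + 13
84 = 6×13 + 6
13 = 2×6 + 1
6 = 6×1 + 0  (stop)
So -205967/26149 = [-8; 8, 9, 4, 6, 2, 6].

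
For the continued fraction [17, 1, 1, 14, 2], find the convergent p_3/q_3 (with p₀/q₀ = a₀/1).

508/29

Using pₖ = aₖpₖ₋₁ + pₖ₋₂, qₖ = aₖqₖ₋₁ + qₖ₋₂ (with p₋₁=1, p₋₂=0, q₋₁=0, q₋₂=1):
  k=0: a=17, p=17, q=1
  k=1: a=1, p=18, q=1
  k=2: a=1, p=35, q=2
  k=3: a=14, p=508, q=29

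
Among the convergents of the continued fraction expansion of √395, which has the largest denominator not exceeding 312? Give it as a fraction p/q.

6181/311

√395 = [19; 1, 6, 1, 38, …] (period length 4).
Convergents:
  p_0/q_0 = 19/1
  p_1/q_1 = 20/1
  p_2/q_2 = 139/7
  p_3/q_3 = 159/8
  p_4/q_4 = 6181/311
  p_5/q_5 = 6340/319
q_4 = 311 ≤ 312 < 319 = q_5, so the answer is 6181/311.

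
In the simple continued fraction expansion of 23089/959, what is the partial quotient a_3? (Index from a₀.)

23089 = 24·959 + 73   →  a_0 = 24
959 = 13·73 + 10   →  a_1 = 13
73 = 7·10 + 3   →  a_2 = 7
10 = 3·3 + 1   →  a_3 = 3

3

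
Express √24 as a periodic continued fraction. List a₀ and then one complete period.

[4; 1, 8]

a₀ = ⌊√24⌋ = 4.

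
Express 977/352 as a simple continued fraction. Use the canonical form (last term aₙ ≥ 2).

977 = 2×352 + 273
352 = 1×273 + 79
273 = 3×79 + 36
79 = 2×36 + 7
36 = 5×7 + 1
7 = 7×1 + 0  (stop)
So 977/352 = [2; 1, 3, 2, 5, 7].

[2; 1, 3, 2, 5, 7]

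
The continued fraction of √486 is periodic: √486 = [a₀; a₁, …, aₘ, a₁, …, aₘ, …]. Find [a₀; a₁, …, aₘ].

[22; 22, 44]

a₀ = ⌊√486⌋ = 22.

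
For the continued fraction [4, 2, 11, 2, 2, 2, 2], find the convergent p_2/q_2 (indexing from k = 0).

103/23

Using pₖ = aₖpₖ₋₁ + pₖ₋₂, qₖ = aₖqₖ₋₁ + qₖ₋₂ (with p₋₁=1, p₋₂=0, q₋₁=0, q₋₂=1):
  k=0: a=4, p=4, q=1
  k=1: a=2, p=9, q=2
  k=2: a=11, p=103, q=23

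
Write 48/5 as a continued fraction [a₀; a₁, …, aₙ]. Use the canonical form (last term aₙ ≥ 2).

48 = 9·5 + 3
5 = 1·3 + 2
3 = 1·2 + 1
2 = 2·1 + 0  (stop)
So 48/5 = [9; 1, 1, 2].

[9; 1, 1, 2]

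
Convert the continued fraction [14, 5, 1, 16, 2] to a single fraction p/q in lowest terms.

Using pₖ = aₖpₖ₋₁ + pₖ₋₂ and qₖ = aₖqₖ₋₁ + qₖ₋₂:
  k=0: a=14, p=14, q=1
  k=1: a=5, p=71, q=5
  k=2: a=1, p=85, q=6
  k=3: a=16, p=1431, q=101
  k=4: a=2, p=2947, q=208

2947/208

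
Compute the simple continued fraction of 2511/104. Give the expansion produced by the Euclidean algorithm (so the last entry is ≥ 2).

2511 = 24*104 + 15
104 = 6*15 + 14
15 = 1*14 + 1
14 = 14*1 + 0  (stop)
So 2511/104 = [24; 6, 1, 14].

[24; 6, 1, 14]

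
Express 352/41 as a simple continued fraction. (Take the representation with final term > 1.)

352 = 8*41 + 24
41 = 1*24 + 17
24 = 1*17 + 7
17 = 2*7 + 3
7 = 2*3 + 1
3 = 3*1 + 0  (stop)
So 352/41 = [8; 1, 1, 2, 2, 3].

[8; 1, 1, 2, 2, 3]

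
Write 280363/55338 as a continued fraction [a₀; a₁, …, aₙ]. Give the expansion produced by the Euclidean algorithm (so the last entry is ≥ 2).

[5; 15, 15, 8, 1, 2, 9]

280363 = 5*55338 + 3673
55338 = 15*3673 + 243
3673 = 15*243 + 28
243 = 8*28 + 19
28 = 1*19 + 9
19 = 2*9 + 1
9 = 9*1 + 0  (stop)
So 280363/55338 = [5; 15, 15, 8, 1, 2, 9].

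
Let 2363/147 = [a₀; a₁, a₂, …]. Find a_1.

13

2363 = 16·147 + 11   →  a_0 = 16
147 = 13·11 + 4   →  a_1 = 13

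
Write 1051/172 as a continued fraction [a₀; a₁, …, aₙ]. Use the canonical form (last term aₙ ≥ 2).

[6; 9, 19]

1051 = 6·172 + 19
172 = 9·19 + 1
19 = 19·1 + 0  (stop)
So 1051/172 = [6; 9, 19].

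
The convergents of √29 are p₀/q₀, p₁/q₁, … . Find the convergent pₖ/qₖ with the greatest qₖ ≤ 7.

√29 = [5; 2, 1, 1, 2, 10, …] (period length 5).
Convergents:
  p_0/q_0 = 5/1
  p_1/q_1 = 11/2
  p_2/q_2 = 16/3
  p_3/q_3 = 27/5
  p_4/q_4 = 70/13
q_3 = 5 ≤ 7 < 13 = q_4, so the answer is 27/5.

27/5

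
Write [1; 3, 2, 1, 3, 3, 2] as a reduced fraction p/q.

Fold from the inside: start with 2/1.
  3 + 1/2 = 7/2
  3 + 2/7 = 23/7
  1 + 7/23 = 30/23
  2 + 23/30 = 83/30
  3 + 30/83 = 279/83
  1 + 83/279 = 362/279

362/279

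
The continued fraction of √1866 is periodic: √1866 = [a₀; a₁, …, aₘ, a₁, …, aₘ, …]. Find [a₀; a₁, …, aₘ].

[43; 5, 14, 5, 86]

a₀ = ⌊√1866⌋ = 43.
With m₀=0, d₀=1 and mₖ₊₁ = dₖaₖ − mₖ, dₖ₊₁ = (n − mₖ₊₁²)/dₖ, aₖ₊₁ = ⌊(a₀+mₖ₊₁)/dₖ₊₁⌋:
  k=1: m=43, d=17, a=5
  k=2: m=42, d=6, a=14
  k=3: m=42, d=17, a=5
  k=4: m=43, d=1, a=86
d=1 and a=2a₀=86 at k=4, so the next step gives (m, d) = (43, 17) again — its k=1 value — and the period has length 4.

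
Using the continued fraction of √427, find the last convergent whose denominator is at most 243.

2583/125

√427 = [20; 1, 1, 1, 40, …] (period length 4).
Convergents:
  p_0/q_0 = 20/1
  p_1/q_1 = 21/1
  p_2/q_2 = 41/2
  p_3/q_3 = 62/3
  p_4/q_4 = 2521/122
  p_5/q_5 = 2583/125
  p_6/q_6 = 5104/247
q_5 = 125 ≤ 243 < 247 = q_6, so the answer is 2583/125.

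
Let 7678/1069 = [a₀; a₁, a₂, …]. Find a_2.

7678 = 7·1069 + 195   →  a_0 = 7
1069 = 5·195 + 94   →  a_1 = 5
195 = 2·94 + 7   →  a_2 = 2

2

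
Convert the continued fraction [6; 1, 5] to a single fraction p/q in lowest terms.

41/6

Using pₖ = aₖpₖ₋₁ + pₖ₋₂ and qₖ = aₖqₖ₋₁ + qₖ₋₂:
  k=0: a=6, p=6, q=1
  k=1: a=1, p=7, q=1
  k=2: a=5, p=41, q=6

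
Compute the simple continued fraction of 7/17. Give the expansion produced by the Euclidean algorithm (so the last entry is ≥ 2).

7 = 0*17 + 7
17 = 2*7 + 3
7 = 2*3 + 1
3 = 3*1 + 0  (stop)
So 7/17 = [0; 2, 2, 3].

[0; 2, 2, 3]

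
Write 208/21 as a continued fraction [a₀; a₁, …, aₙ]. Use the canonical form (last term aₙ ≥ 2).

208 = 9*21 + 19
21 = 1*19 + 2
19 = 9*2 + 1
2 = 2*1 + 0  (stop)
So 208/21 = [9; 1, 9, 2].

[9; 1, 9, 2]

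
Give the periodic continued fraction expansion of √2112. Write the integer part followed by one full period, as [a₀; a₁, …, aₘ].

a₀ = ⌊√2112⌋ = 45.
With m₀=0, d₀=1 and mₖ₊₁ = dₖaₖ − mₖ, dₖ₊₁ = (n − mₖ₊₁²)/dₖ, aₖ₊₁ = ⌊(a₀+mₖ₊₁)/dₖ₊₁⌋:
  k=1: m=45, d=87, a=1
  k=2: m=42, d=4, a=21
  k=3: m=42, d=87, a=1
  k=4: m=45, d=1, a=90
d=1 and a=2a₀=90 at k=4, so the next step gives (m, d) = (45, 87) again — its k=1 value — and the period has length 4.

[45; 1, 21, 1, 90]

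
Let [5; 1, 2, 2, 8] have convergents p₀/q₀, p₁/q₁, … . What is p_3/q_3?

Using pₖ = aₖpₖ₋₁ + pₖ₋₂, qₖ = aₖqₖ₋₁ + qₖ₋₂ (with p₋₁=1, p₋₂=0, q₋₁=0, q₋₂=1):
  k=0: a=5, p=5, q=1
  k=1: a=1, p=6, q=1
  k=2: a=2, p=17, q=3
  k=3: a=2, p=40, q=7

40/7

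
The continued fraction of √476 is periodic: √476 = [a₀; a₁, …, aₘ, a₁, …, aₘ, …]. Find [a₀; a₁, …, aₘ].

[21; 1, 4, 2, 10, 2, 4, 1, 42]

a₀ = ⌊√476⌋ = 21.
With m₀=0, d₀=1 and mₖ₊₁ = dₖaₖ − mₖ, dₖ₊₁ = (n − mₖ₊₁²)/dₖ, aₖ₊₁ = ⌊(a₀+mₖ₊₁)/dₖ₊₁⌋:
  k=1: m=21, d=35, a=1
  k=2: m=14, d=8, a=4
  k=3: m=18, d=19, a=2
  k=4: m=20, d=4, a=10
  k=5: m=20, d=19, a=2
  k=6: m=18, d=8, a=4
  k=7: m=14, d=35, a=1
  k=8: m=21, d=1, a=42
d=1 and a=2a₀=42 at k=8, so the next step gives (m, d) = (21, 35) again — its k=1 value — and the period has length 8.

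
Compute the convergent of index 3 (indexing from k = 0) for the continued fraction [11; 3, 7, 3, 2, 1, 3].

781/69

Using pₖ = aₖpₖ₋₁ + pₖ₋₂, qₖ = aₖqₖ₋₁ + qₖ₋₂ (with p₋₁=1, p₋₂=0, q₋₁=0, q₋₂=1):
  k=0: a=11, p=11, q=1
  k=1: a=3, p=34, q=3
  k=2: a=7, p=249, q=22
  k=3: a=3, p=781, q=69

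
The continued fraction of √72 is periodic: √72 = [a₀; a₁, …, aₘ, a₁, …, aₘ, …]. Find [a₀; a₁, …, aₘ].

[8; 2, 16]

a₀ = ⌊√72⌋ = 8.
With m₀=0, d₀=1 and mₖ₊₁ = dₖaₖ − mₖ, dₖ₊₁ = (n − mₖ₊₁²)/dₖ, aₖ₊₁ = ⌊(a₀+mₖ₊₁)/dₖ₊₁⌋:
  k=1: m=8, d=8, a=2
  k=2: m=8, d=1, a=16
d=1 and a=2a₀=16 at k=2, so the next step gives (m, d) = (8, 8) again — its k=1 value — and the period has length 2.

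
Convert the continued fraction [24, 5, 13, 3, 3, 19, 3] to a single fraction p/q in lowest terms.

962050/39759

Using pₖ = aₖpₖ₋₁ + pₖ₋₂ and qₖ = aₖqₖ₋₁ + qₖ₋₂:
  k=0: a=24, p=24, q=1
  k=1: a=5, p=121, q=5
  k=2: a=13, p=1597, q=66
  k=3: a=3, p=4912, q=203
  k=4: a=3, p=16333, q=675
  k=5: a=19, p=315239, q=13028
  k=6: a=3, p=962050, q=39759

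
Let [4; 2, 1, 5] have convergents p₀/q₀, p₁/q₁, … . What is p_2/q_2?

13/3

Using pₖ = aₖpₖ₋₁ + pₖ₋₂, qₖ = aₖqₖ₋₁ + qₖ₋₂ (with p₋₁=1, p₋₂=0, q₋₁=0, q₋₂=1):
  k=0: a=4, p=4, q=1
  k=1: a=2, p=9, q=2
  k=2: a=1, p=13, q=3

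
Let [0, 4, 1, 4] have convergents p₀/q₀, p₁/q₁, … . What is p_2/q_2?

1/5

Using pₖ = aₖpₖ₋₁ + pₖ₋₂, qₖ = aₖqₖ₋₁ + qₖ₋₂ (with p₋₁=1, p₋₂=0, q₋₁=0, q₋₂=1):
  k=0: a=0, p=0, q=1
  k=1: a=4, p=1, q=4
  k=2: a=1, p=1, q=5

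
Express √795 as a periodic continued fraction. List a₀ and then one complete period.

[28; 5, 9, 5, 56]

a₀ = ⌊√795⌋ = 28.
With m₀=0, d₀=1 and mₖ₊₁ = dₖaₖ − mₖ, dₖ₊₁ = (n − mₖ₊₁²)/dₖ, aₖ₊₁ = ⌊(a₀+mₖ₊₁)/dₖ₊₁⌋:
  k=1: m=28, d=11, a=5
  k=2: m=27, d=6, a=9
  k=3: m=27, d=11, a=5
  k=4: m=28, d=1, a=56
d=1 and a=2a₀=56 at k=4, so the next step gives (m, d) = (28, 11) again — its k=1 value — and the period has length 4.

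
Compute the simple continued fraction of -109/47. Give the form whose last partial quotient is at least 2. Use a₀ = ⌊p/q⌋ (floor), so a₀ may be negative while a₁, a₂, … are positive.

-109 = -3*47 + 32
47 = 1*32 + 15
32 = 2*15 + 2
15 = 7*2 + 1
2 = 2*1 + 0  (stop)
So -109/47 = [-3; 1, 2, 7, 2].

[-3; 1, 2, 7, 2]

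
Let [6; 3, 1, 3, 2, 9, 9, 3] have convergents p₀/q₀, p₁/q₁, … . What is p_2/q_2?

Using pₖ = aₖpₖ₋₁ + pₖ₋₂, qₖ = aₖqₖ₋₁ + qₖ₋₂ (with p₋₁=1, p₋₂=0, q₋₁=0, q₋₂=1):
  k=0: a=6, p=6, q=1
  k=1: a=3, p=19, q=3
  k=2: a=1, p=25, q=4

25/4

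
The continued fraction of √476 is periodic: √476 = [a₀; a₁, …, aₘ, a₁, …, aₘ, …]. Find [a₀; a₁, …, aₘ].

a₀ = ⌊√476⌋ = 21.

[21; 1, 4, 2, 10, 2, 4, 1, 42]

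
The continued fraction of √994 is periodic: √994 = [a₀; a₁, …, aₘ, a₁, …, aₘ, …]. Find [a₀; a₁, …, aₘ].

a₀ = ⌊√994⌋ = 31.
With m₀=0, d₀=1 and mₖ₊₁ = dₖaₖ − mₖ, dₖ₊₁ = (n − mₖ₊₁²)/dₖ, aₖ₊₁ = ⌊(a₀+mₖ₊₁)/dₖ₊₁⌋:
  k=1: m=31, d=33, a=1
  k=2: m=2, d=30, a=1
  k=3: m=28, d=7, a=8
  k=4: m=28, d=30, a=1
  k=5: m=2, d=33, a=1
  k=6: m=31, d=1, a=62
d=1 and a=2a₀=62 at k=6, so the next step gives (m, d) = (31, 33) again — its k=1 value — and the period has length 6.

[31; 1, 1, 8, 1, 1, 62]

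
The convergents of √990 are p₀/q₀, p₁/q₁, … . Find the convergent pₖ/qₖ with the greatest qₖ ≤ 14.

409/13

√990 = [31; 2, 6, 2, 62, …] (period length 4).
Convergents:
  p_0/q_0 = 31/1
  p_1/q_1 = 63/2
  p_2/q_2 = 409/13
  p_3/q_3 = 881/28
q_2 = 13 ≤ 14 < 28 = q_3, so the answer is 409/13.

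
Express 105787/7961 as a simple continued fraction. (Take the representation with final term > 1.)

[13; 3, 2, 7, 1, 14, 9]

105787 = 13·7961 + 2294
7961 = 3·2294 + 1079
2294 = 2·1079 + 136
1079 = 7·136 + 127
136 = 1·127 + 9
127 = 14·9 + 1
9 = 9·1 + 0  (stop)
So 105787/7961 = [13; 3, 2, 7, 1, 14, 9].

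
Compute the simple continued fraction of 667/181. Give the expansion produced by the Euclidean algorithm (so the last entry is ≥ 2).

[3; 1, 2, 5, 1, 2, 3]

667 = 3×181 + 124
181 = 1×124 + 57
124 = 2×57 + 10
57 = 5×10 + 7
10 = 1×7 + 3
7 = 2×3 + 1
3 = 3×1 + 0  (stop)
So 667/181 = [3; 1, 2, 5, 1, 2, 3].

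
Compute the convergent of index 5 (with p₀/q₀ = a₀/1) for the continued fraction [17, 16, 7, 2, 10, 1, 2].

47347/2775

Using pₖ = aₖpₖ₋₁ + pₖ₋₂, qₖ = aₖqₖ₋₁ + qₖ₋₂ (with p₋₁=1, p₋₂=0, q₋₁=0, q₋₂=1):
  k=0: a=17, p=17, q=1
  k=1: a=16, p=273, q=16
  k=2: a=7, p=1928, q=113
  k=3: a=2, p=4129, q=242
  k=4: a=10, p=43218, q=2533
  k=5: a=1, p=47347, q=2775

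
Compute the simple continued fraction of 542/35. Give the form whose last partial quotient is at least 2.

542 = 15*35 + 17
35 = 2*17 + 1
17 = 17*1 + 0  (stop)
So 542/35 = [15; 2, 17].

[15; 2, 17]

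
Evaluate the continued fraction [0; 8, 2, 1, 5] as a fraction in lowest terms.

17/142

Fold from the inside: start with 5/1.
  1 + 1/5 = 6/5
  2 + 5/6 = 17/6
  8 + 6/17 = 142/17
  0 + 17/142 = 17/142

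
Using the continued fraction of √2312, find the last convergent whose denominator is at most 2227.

55440/1153

√2312 = [48; 12, 96, …] (period length 2).
Convergents:
  p_0/q_0 = 48/1
  p_1/q_1 = 577/12
  p_2/q_2 = 55440/1153
  p_3/q_3 = 665857/13848
q_2 = 1153 ≤ 2227 < 13848 = q_3, so the answer is 55440/1153.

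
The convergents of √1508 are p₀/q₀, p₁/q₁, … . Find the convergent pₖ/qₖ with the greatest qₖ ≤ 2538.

90442/2329

√1508 = [38; 1, 4, 1, 76, …] (period length 4).
Convergents:
  p_0/q_0 = 38/1
  p_1/q_1 = 39/1
  p_2/q_2 = 194/5
  p_3/q_3 = 233/6
  p_4/q_4 = 17902/461
  p_5/q_5 = 18135/467
  p_6/q_6 = 90442/2329
  p_7/q_7 = 108577/2796
q_6 = 2329 ≤ 2538 < 2796 = q_7, so the answer is 90442/2329.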